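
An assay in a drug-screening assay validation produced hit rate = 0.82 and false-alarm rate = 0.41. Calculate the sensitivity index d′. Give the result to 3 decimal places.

d′ = 1.143

z(H) = z(0.82) = 0.9154
z(FA) = z(0.41) = -0.2275
d' = z(H) − z(FA) = 0.9154 − (-0.2275) = 1.1429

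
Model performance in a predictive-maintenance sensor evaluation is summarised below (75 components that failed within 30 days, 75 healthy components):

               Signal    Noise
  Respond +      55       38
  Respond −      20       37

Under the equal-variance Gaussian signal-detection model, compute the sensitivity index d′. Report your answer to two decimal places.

d′ = 0.61

H = 55/75 = 0.7333
FA = 38/75 = 0.5067
z(0.7333) = 0.623, z(0.5067) = 0.017
d' = z(H) − z(FA) = 0.623 − 0.017 = 0.606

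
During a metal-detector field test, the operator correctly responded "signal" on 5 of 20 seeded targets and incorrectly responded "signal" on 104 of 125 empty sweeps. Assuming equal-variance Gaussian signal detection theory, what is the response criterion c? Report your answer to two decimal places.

H = 5/20 = 0.2500
FA = 104/125 = 0.8320
z(H) = z(0.2500) = -0.6745
z(FA) = z(0.8320) = 0.9621
c = −½·[z(H) + z(FA)] = −0.5 × (-0.6745 + 0.9621) = -0.1438
c < 0: the operator has a liberal response bias.

c = -0.14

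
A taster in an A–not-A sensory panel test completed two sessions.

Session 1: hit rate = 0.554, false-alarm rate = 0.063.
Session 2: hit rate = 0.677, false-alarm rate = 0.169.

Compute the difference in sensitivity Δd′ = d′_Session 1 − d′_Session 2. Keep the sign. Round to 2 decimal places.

Session 1: z(0.554) = 0.136, z(0.063) = -1.530, d' = 1.666
Session 2: z(0.677) = 0.459, z(0.169) = -0.958, d' = 1.417
Δd' = d'_Session 1 − d'_Session 2 = 1.666 − 1.417 = 0.249
Session 1 has the higher sensitivity.

Δd′ = 0.25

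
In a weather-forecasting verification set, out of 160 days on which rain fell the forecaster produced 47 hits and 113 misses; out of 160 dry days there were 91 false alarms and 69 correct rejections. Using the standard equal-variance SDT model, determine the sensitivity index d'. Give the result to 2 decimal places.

H = 47/160 = 0.2938
FA = 91/160 = 0.5687
z(H) = z(0.2938) = -0.542
z(FA) = z(0.5687) = 0.173
d' = z(H) − z(FA) = -0.542 − 0.173 = -0.715

d' = -0.72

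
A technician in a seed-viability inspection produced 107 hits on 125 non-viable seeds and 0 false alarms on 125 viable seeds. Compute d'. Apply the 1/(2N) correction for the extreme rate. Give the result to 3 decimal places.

d' = 3.715

The false-alarm rate is 0/125 = 0, so apply the 1/(2N) correction: FA → 1/(2·125) = 0.00400.
z(H) = z(0.85600) = 1.0625
z(FA) = z(0.00400) = -2.6521
d' = 1.0625 − (-2.6521) = 3.7146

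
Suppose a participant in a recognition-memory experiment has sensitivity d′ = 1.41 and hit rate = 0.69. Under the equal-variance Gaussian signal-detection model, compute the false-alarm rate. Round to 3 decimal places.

false-alarm rate = 0.180

z(hit rate) = z(0.69) = 0.4959
z(FA) = z(H) − d' = 0.4959 − 1.41 = -0.9141
false-alarm rate = Φ(-0.9141) = 0.1803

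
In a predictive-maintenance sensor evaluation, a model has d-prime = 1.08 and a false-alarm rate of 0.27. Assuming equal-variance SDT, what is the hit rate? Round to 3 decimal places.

z(false-alarm rate) = z(0.27) = -0.6128
z(H) = z(FA) + d' = -0.6128 + 1.08 = 0.4672
hit rate = Φ(0.4672) = 0.6798

hit rate = 0.680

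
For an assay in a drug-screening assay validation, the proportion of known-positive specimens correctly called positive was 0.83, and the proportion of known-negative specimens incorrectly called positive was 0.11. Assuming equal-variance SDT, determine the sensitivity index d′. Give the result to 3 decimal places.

z(H) = z(0.83) = 0.9542
z(FA) = z(0.11) = -1.2265
d' = z(H) − z(FA) = 0.9542 − (-1.2265) = 2.1807

d′ = 2.181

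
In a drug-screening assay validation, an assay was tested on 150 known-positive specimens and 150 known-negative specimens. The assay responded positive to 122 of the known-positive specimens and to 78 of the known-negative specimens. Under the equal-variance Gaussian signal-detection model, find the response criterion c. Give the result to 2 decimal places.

H = 122/150 = 0.8133
FA = 78/150 = 0.5200
z(H) = 0.890
z(FA) = 0.050
c = −½·[z(H) + z(FA)] = −0.5 × (0.890 + 0.050) = -0.470

c = -0.47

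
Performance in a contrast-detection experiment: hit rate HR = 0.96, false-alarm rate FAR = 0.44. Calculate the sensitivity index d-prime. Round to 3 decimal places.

z(H) = 1.7507
z(FA) = -0.1510
d' = z(H) − z(FA) = 1.7507 − (-0.1510) = 1.9017

d-prime = 1.902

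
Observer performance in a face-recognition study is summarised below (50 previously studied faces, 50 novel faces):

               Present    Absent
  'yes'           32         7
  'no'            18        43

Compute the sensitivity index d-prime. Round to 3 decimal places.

H = 32/50 = 0.6400
FA = 7/50 = 0.1400
Φ⁻¹(H) = 0.3585
Φ⁻¹(FA) = -1.0803
d' = z(H) − z(FA) = 0.3585 − (-1.0803) = 1.4388

d-prime = 1.439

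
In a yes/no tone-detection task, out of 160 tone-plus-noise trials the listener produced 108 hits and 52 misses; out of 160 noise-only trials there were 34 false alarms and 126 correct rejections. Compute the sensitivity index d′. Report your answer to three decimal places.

d′ = 1.252

H = 108/160 = 0.6750
FA = 34/160 = 0.2125
z(0.6750) = 0.4538, z(0.2125) = -0.7978
d' = z(H) − z(FA) = 0.4538 − (-0.7978) = 1.2516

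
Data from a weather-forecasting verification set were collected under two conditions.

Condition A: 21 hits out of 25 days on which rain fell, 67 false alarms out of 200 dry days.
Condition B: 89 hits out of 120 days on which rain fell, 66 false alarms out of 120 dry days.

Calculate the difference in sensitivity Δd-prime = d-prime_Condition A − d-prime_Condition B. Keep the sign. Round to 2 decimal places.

Δd-prime = 0.90

Condition A: z(0.8400) = 0.994, z(0.3350) = -0.426, d' = 1.420
Condition B: z(0.7417) = 0.649, z(0.5500) = 0.126, d' = 0.523
Δd' = d'_Condition A − d'_Condition B = 1.420 − 0.523 = 0.897
Condition A has the higher sensitivity.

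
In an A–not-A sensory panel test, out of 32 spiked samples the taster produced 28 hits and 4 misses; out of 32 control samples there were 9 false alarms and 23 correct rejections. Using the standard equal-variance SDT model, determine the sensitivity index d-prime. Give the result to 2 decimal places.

H = 28/32 = 0.8750
FA = 9/32 = 0.2812
z(0.8750) = 1.150, z(0.2812) = -0.579
d' = z(H) − z(FA) = 1.150 − (-0.579) = 1.729

d-prime = 1.73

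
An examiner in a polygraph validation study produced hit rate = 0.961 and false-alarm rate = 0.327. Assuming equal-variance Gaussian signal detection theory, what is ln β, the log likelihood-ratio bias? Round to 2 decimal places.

z(H) = 1.762
z(FA) = -0.448
ln β = −½·[z(H)² − z(FA)²] = −0.5 × (3.105 − 0.201) = -1.452

ln β = -1.45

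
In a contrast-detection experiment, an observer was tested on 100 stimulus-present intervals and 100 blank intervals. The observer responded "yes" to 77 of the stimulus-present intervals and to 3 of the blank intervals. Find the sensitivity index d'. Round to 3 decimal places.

H = 77/100 = 0.7700
FA = 3/100 = 0.0300
Φ⁻¹(H) = 0.7388
Φ⁻¹(FA) = -1.8808
d' = z(H) − z(FA) = 0.7388 − (-1.8808) = 2.6196

d' = 2.620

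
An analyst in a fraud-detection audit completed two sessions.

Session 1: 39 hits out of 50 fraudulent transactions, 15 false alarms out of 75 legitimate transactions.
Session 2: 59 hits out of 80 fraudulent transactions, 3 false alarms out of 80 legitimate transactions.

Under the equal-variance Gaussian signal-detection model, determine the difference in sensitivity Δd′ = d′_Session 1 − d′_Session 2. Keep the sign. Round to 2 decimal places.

Session 1: z(0.7800) = 0.772, z(0.2000) = -0.842, d' = 1.614
Session 2: z(0.7375) = 0.636, z(0.0375) = -1.780, d' = 2.416
Δd' = d'_Session 1 − d'_Session 2 = 1.614 − 2.416 = -0.802
Session 2 has the higher sensitivity.

Δd′ = -0.80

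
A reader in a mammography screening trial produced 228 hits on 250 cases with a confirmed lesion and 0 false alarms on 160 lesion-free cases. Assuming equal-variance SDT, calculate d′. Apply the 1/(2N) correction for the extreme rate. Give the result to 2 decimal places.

The false-alarm rate is 0/160 = 0, so apply the 1/(2N) correction: FA → 1/(2·160) = 0.00313.
z(H) = z(0.91200) = 1.353
z(FA) = z(0.00313) = -2.734
d' = 1.353 − (-2.734) = 4.087

d′ = 4.09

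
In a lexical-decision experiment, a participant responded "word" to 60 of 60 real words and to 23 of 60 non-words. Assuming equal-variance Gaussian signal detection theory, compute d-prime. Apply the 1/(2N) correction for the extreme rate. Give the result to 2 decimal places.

The hit rate is 60/60 = 1, so apply the 1/(2N) correction: H → 1 − 1/(2·60) = 0.99167.
z(H) = z(0.99167) = 2.394
z(FA) = z(0.38333) = -0.297
d' = 2.394 − (-0.297) = 2.691

d-prime = 2.69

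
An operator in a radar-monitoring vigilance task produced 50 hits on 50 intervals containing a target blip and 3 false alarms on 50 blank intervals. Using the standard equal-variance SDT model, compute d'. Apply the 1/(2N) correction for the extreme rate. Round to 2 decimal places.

d' = 3.88

The hit rate is 50/50 = 1, so apply the 1/(2N) correction: H → 1 − 1/(2·50) = 0.99000.
z(H) = z(0.99000) = 2.326
z(FA) = z(0.06000) = -1.555
d' = 2.326 − (-1.555) = 3.881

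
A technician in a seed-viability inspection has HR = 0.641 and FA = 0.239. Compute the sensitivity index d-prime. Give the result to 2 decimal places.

Φ⁻¹(H) = 0.361
Φ⁻¹(FA) = -0.710
d' = z(H) − z(FA) = 0.361 − (-0.710) = 1.071

d-prime = 1.07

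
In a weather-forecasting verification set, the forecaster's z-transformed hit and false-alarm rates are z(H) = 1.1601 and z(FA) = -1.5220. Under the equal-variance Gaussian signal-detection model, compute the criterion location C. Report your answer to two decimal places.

c = −½·[z(H) + z(FA)] = −½·(1.1601 + (-1.5220)) = 0.18095

C = 0.18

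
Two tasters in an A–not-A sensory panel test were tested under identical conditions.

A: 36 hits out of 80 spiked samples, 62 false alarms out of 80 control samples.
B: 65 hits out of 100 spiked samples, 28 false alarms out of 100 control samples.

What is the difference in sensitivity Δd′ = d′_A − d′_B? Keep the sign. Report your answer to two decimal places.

A: z(0.4500) = -0.126, z(0.7750) = 0.755, d' = -0.881
B: z(0.6500) = 0.385, z(0.2800) = -0.583, d' = 0.968
Δd' = d'_A − d'_B = -0.881 − 0.968 = -1.849
B has the higher sensitivity.

Δd′ = -1.85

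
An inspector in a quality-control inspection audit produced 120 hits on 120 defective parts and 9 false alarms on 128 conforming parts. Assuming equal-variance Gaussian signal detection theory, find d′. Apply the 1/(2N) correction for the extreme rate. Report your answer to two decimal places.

The hit rate is 120/120 = 1, so apply the 1/(2N) correction: H → 1 − 1/(2·120) = 0.99583.
z(H) = z(0.99583) = 2.638
z(FA) = z(0.07031) = -1.473
d' = 2.638 − (-1.473) = 4.111

d′ = 4.11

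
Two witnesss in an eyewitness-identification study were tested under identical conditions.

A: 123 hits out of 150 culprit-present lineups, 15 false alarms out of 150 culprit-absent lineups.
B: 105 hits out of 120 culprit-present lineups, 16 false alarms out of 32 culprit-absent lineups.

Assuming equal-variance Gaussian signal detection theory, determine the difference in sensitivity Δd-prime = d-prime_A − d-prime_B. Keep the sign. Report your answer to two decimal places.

Δd-prime = 1.05

A: z(0.8200) = 0.915, z(0.1000) = -1.282, d' = 2.197
B: z(0.8750) = 1.150, z(0.5000) = 0.000, d' = 1.150
Δd' = d'_A − d'_B = 2.197 − 1.150 = 1.047
A has the higher sensitivity.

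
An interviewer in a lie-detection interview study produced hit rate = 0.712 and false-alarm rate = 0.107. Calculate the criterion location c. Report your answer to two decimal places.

c = 0.34

z(H) = z(0.712) = 0.559
z(FA) = z(0.107) = -1.243
c = −½·[z(H) + z(FA)] = −0.5 × (0.559 + (-1.243)) = 0.342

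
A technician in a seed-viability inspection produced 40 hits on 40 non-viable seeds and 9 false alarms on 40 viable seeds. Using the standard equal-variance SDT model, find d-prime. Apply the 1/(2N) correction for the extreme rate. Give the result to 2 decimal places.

d-prime = 3.00

The hit rate is 40/40 = 1, so apply the 1/(2N) correction: H → 1 − 1/(2·40) = 0.98750.
z(H) = z(0.98750) = 2.241
z(FA) = z(0.22500) = -0.755
d' = 2.241 − (-0.755) = 2.996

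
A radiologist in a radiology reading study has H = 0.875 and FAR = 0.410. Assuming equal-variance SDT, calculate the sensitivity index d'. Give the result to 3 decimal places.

d' = 1.378

Φ⁻¹(H) = Φ⁻¹(0.875) = 1.1503
Φ⁻¹(FA) = Φ⁻¹(0.410) = -0.2275
d' = z(H) − z(FA) = 1.1503 − (-0.2275) = 1.3778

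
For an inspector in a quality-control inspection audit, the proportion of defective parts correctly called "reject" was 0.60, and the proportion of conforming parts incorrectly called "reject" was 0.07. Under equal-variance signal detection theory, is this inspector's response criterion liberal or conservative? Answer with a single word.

z(H) = 0.253, z(FA) = -1.476
c = −½·(z(H) + z(FA)) = 0.6115
c > 0 → conservative criterion (biased toward responding “no”).

conservative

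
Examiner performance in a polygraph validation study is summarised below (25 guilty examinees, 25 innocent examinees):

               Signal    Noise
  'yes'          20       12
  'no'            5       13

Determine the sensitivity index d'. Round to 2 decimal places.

d' = 0.89

H = 20/25 = 0.8000
FA = 12/25 = 0.4800
z(H) = z(0.8000) = 0.842
z(FA) = z(0.4800) = -0.050
d' = z(H) − z(FA) = 0.842 − (-0.050) = 0.892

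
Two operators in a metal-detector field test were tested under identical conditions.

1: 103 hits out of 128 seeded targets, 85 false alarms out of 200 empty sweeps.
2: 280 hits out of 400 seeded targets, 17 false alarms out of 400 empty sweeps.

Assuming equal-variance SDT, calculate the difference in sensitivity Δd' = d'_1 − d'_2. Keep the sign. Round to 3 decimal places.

1: z(0.8047) = 0.8585, z(0.4250) = -0.1891, d' = 1.0476
2: z(0.7000) = 0.5244, z(0.0425) = -1.7224, d' = 2.2468
Δd' = d'_1 − d'_2 = 1.0476 − 2.2468 = -1.1992
2 has the higher sensitivity.

Δd' = -1.199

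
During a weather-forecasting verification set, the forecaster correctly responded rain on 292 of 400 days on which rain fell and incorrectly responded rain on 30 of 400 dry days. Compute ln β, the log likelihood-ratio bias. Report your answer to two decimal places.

ln β = 0.85

H = 292/400 = 0.7300
FA = 30/400 = 0.0750
Φ⁻¹(0.7300) = 0.613, Φ⁻¹(0.0750) = -1.440
ln β = −½·[z(H)² − z(FA)²] = −0.5 × (0.376 − 2.074) = 0.849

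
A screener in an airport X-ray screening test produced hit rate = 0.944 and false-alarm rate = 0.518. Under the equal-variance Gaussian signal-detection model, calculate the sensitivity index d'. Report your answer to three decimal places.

Φ⁻¹(0.944) = 1.5893, Φ⁻¹(0.518) = 0.0451
d' = z(H) − z(FA) = 1.5893 − 0.0451 = 1.5442

d' = 1.544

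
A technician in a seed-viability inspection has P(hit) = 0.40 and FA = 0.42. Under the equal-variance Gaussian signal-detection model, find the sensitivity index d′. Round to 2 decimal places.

d′ = -0.05

z(0.40) = -0.253, z(0.42) = -0.202
d' = z(H) − z(FA) = -0.253 − (-0.202) = -0.051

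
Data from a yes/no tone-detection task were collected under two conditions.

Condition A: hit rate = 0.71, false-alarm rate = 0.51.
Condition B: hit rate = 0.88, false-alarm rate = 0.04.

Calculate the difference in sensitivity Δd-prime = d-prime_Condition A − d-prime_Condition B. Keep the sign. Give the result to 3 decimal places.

Condition A: z(0.71) = 0.5534, z(0.51) = 0.0251, d' = 0.5283
Condition B: z(0.88) = 1.1750, z(0.04) = -1.7507, d' = 2.9257
Δd' = d'_Condition A − d'_Condition B = 0.5283 − 2.9257 = -2.3974
Condition B has the higher sensitivity.

Δd-prime = -2.397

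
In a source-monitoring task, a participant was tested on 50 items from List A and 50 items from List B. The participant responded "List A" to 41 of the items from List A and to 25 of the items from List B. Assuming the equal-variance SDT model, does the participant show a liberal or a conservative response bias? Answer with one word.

z(H) = 0.915, z(FA) = 0.000
c = −½·(z(H) + z(FA)) = -0.4575
c < 0 → liberal criterion (biased toward responding “yes”).

liberal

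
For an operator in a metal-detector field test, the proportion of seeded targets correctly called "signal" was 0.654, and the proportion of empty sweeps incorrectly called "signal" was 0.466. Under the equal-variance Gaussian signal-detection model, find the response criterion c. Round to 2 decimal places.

z(0.654) = 0.3961, z(0.466) = -0.0853
c = −½·[z(H) + z(FA)] = −0.5 × (0.3961 + (-0.0853)) = -0.1554
c < 0: the operator has a liberal response bias.

c = -0.16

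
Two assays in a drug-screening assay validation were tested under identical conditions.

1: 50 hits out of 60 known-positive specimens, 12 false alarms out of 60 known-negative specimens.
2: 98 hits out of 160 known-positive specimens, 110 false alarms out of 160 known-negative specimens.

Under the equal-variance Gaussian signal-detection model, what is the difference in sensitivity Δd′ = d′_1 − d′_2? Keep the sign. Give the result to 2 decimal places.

Δd′ = 2.01

1: z(0.8333) = 0.967, z(0.2000) = -0.842, d' = 1.809
2: z(0.6125) = 0.286, z(0.6875) = 0.489, d' = -0.203
Δd' = d'_1 − d'_2 = 1.809 − (-0.203) = 2.012
1 has the higher sensitivity.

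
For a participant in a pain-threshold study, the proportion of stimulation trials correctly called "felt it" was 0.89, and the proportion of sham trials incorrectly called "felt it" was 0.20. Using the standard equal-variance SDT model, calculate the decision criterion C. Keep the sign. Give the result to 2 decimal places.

C = -0.19

z(H) = z(0.89) = 1.227
z(FA) = z(0.20) = -0.842
c = −½·[z(H) + z(FA)] = −0.5 × (1.227 + (-0.842)) = -0.1925
c < 0: the participant has a liberal response bias.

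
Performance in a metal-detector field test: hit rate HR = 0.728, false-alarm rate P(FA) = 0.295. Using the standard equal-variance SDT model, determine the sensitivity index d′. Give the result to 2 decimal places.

Φ⁻¹(H) = Φ⁻¹(0.728) = 0.607
Φ⁻¹(FA) = Φ⁻¹(0.295) = -0.539
d' = z(H) − z(FA) = 0.607 − (-0.539) = 1.146

d′ = 1.15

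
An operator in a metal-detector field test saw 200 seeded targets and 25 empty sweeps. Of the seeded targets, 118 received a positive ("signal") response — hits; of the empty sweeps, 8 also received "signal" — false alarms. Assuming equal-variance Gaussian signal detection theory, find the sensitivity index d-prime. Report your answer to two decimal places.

H = 118/200 = 0.5900
FA = 8/25 = 0.3200
Φ⁻¹(0.5900) = 0.2275, Φ⁻¹(0.3200) = -0.4677
d' = z(H) − z(FA) = 0.2275 − (-0.4677) = 0.6952

d-prime = 0.70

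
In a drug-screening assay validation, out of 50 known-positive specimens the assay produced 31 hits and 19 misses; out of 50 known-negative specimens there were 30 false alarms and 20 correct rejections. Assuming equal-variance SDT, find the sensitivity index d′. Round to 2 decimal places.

d′ = 0.05

H = 31/50 = 0.6200
FA = 30/50 = 0.6000
z(H) = 0.305
z(FA) = 0.253
d' = z(H) − z(FA) = 0.305 − 0.253 = 0.052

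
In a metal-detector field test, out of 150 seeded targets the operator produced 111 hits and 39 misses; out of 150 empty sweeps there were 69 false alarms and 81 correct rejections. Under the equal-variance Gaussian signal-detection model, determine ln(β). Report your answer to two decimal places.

ln β = -0.20

H = 111/150 = 0.7400
FA = 69/150 = 0.4600
Φ⁻¹(H) = Φ⁻¹(0.7400) = 0.643
Φ⁻¹(FA) = Φ⁻¹(0.4600) = -0.100
ln β = −½·[z(H)² − z(FA)²] = −0.5 × (0.413 − 0.010) = -0.2015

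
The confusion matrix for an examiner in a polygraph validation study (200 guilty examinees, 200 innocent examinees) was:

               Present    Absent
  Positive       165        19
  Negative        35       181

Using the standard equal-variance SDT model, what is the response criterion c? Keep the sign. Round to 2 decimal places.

c = 0.19

H = 165/200 = 0.8250
FA = 19/200 = 0.0950
z(H) = 0.935
z(FA) = -1.311
c = −½·[z(H) + z(FA)] = −0.5 × (0.935 + (-1.311)) = 0.188
c > 0: the examiner has a conservative response bias.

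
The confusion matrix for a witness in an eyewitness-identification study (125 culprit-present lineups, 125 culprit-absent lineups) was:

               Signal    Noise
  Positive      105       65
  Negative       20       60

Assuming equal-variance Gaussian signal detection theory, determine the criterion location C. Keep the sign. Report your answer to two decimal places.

H = 105/125 = 0.8400
FA = 65/125 = 0.5200
z(H) = z(0.8400) = 0.994
z(FA) = z(0.5200) = 0.050
c = −½·[z(H) + z(FA)] = −0.5 × (0.994 + 0.050) = -0.522
c < 0: the witness has a liberal response bias.

C = -0.52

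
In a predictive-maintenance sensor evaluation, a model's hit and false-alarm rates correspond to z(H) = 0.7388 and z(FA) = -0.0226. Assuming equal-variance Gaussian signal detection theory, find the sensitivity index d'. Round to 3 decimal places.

d' = z(H) − z(FA) = 0.7388 − (-0.0226) = 0.7614

d' = 0.761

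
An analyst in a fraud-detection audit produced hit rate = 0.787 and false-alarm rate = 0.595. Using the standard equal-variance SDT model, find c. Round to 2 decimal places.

c = -0.52

z(0.787) = 0.7961, z(0.595) = 0.2404
c = −½·[z(H) + z(FA)] = −0.5 × (0.7961 + 0.2404) = -0.51825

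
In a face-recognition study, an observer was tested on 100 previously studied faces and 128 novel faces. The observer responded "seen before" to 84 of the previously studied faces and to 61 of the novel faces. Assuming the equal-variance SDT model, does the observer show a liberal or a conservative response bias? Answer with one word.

z(H) = 0.994, z(FA) = -0.059
c = −½·(z(H) + z(FA)) = -0.4675
c < 0 → liberal criterion (biased toward responding “yes”).

liberal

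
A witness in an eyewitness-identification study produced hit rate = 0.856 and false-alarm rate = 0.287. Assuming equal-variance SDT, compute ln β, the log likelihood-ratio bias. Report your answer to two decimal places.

z(0.856) = 1.063, z(0.287) = -0.562
ln β = −½·[z(H)² − z(FA)²] = −0.5 × (1.130 − 0.316) = -0.407

ln β = -0.41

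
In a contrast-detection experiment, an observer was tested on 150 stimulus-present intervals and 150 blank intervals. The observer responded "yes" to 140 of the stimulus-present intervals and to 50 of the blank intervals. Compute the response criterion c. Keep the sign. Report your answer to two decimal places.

H = 140/150 = 0.9333
FA = 50/150 = 0.3333
Φ⁻¹(0.9333) = 1.5008, Φ⁻¹(0.3333) = -0.4308
c = −½·[z(H) + z(FA)] = −0.5 × (1.5008 + (-0.4308)) = -0.5350
c < 0: the observer has a liberal response bias.

c = -0.54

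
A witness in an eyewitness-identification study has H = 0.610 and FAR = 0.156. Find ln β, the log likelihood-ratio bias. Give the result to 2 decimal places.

z(H) = z(0.610) = 0.279
z(FA) = z(0.156) = -1.011
ln β = −½·[z(H)² − z(FA)²] = −0.5 × (0.078 − 1.022) = 0.472

ln β = 0.47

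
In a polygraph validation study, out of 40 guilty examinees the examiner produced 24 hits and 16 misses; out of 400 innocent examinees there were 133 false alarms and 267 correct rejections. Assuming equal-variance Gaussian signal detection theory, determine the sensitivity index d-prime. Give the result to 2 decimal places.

H = 24/40 = 0.6000
FA = 133/400 = 0.3325
z(0.6000) = 0.253, z(0.3325) = -0.433
d' = z(H) − z(FA) = 0.253 − (-0.433) = 0.686

d-prime = 0.69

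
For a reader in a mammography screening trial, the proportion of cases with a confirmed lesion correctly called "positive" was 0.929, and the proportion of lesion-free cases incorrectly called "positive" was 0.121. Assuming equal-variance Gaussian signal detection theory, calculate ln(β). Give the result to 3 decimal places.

ln β = -0.394

z(H) = z(0.929) = 1.4684
z(FA) = z(0.121) = -1.1700
ln β = −½·[z(H)² − z(FA)²] = −0.5 × (2.1562 − 1.3689) = -0.39365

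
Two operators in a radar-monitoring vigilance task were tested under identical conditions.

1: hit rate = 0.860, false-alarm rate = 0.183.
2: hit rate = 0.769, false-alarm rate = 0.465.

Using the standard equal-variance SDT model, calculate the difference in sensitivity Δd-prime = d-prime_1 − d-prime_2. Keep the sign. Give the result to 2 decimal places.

Δd-prime = 1.16

1: z(0.860) = 1.080, z(0.183) = -0.904, d' = 1.984
2: z(0.769) = 0.736, z(0.465) = -0.088, d' = 0.824
Δd' = d'_1 − d'_2 = 1.984 − 0.824 = 1.160
1 has the higher sensitivity.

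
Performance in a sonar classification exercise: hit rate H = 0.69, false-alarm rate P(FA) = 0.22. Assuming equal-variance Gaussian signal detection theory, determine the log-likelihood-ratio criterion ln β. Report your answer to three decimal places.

z(H) = z(0.69) = 0.4959
z(FA) = z(0.22) = -0.7722
ln β = −½·[z(H)² − z(FA)²] = −0.5 × (0.2459 − 0.5963) = 0.1752

ln β = 0.175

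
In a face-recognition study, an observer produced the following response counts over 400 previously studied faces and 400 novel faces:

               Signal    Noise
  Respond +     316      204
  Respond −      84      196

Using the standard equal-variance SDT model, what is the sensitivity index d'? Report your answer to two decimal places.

d' = 0.78

H = 316/400 = 0.7900
FA = 204/400 = 0.5100
z(H) = 0.806
z(FA) = 0.025
d' = z(H) − z(FA) = 0.806 − 0.025 = 0.781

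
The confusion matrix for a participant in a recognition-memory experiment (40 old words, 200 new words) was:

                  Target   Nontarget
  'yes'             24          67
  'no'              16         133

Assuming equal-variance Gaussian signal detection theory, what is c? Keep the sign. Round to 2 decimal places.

c = 0.09

H = 24/40 = 0.6000
FA = 67/200 = 0.3350
z(H) = z(0.6000) = 0.2533
z(FA) = z(0.3350) = -0.4261
c = −½·[z(H) + z(FA)] = −0.5 × (0.2533 + (-0.4261)) = 0.0864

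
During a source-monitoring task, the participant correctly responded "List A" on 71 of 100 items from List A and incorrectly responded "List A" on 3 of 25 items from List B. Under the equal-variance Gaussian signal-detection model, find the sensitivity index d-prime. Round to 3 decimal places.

d-prime = 1.728

H = 71/100 = 0.7100
FA = 3/25 = 0.1200
Φ⁻¹(H) = Φ⁻¹(0.7100) = 0.5534
Φ⁻¹(FA) = Φ⁻¹(0.1200) = -1.1750
d' = z(H) − z(FA) = 0.5534 − (-1.1750) = 1.7284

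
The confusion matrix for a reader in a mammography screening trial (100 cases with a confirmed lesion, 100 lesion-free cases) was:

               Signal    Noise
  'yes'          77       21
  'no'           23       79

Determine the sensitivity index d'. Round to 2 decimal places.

d' = 1.55

H = 77/100 = 0.7700
FA = 21/100 = 0.2100
z(0.7700) = 0.7388, z(0.2100) = -0.8064
d' = z(H) − z(FA) = 0.7388 − (-0.8064) = 1.5452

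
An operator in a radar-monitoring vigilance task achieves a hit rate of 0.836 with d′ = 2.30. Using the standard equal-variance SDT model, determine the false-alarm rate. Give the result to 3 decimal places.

false-alarm rate = 0.093

z(hit rate) = z(0.836) = 0.9782
z(FA) = z(H) − d' = 0.9782 − 2.30 = -1.3218
false-alarm rate = Φ(-1.3218) = 0.0931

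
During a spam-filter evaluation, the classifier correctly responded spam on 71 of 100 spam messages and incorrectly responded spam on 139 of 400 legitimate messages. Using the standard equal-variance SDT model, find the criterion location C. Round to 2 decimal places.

H = 71/100 = 0.7100
FA = 139/400 = 0.3475
z(0.7100) = 0.553, z(0.3475) = -0.392
c = −½·[z(H) + z(FA)] = −0.5 × (0.553 + (-0.392)) = -0.0805
c < 0: the classifier has a liberal response bias.

C = -0.08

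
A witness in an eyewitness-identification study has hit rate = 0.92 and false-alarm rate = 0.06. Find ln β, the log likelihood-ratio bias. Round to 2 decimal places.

z(H) = 1.405
z(FA) = -1.555
ln β = −½·[z(H)² − z(FA)²] = −0.5 × (1.974 − 2.418) = 0.222

ln β = 0.22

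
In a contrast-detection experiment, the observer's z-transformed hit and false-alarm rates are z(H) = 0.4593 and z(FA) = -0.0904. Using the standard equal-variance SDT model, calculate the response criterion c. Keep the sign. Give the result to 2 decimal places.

c = −½·[z(H) + z(FA)] = −½·(0.4593 + (-0.0904)) = -0.18445

c = -0.18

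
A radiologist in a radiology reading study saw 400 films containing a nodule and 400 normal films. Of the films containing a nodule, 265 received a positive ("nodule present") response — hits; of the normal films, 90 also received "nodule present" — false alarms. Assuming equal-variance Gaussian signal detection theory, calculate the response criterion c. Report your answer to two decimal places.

c = 0.17

H = 265/400 = 0.6625
FA = 90/400 = 0.2250
z(H) = 0.4193
z(FA) = -0.7554
c = −½·[z(H) + z(FA)] = −0.5 × (0.4193 + (-0.7554)) = 0.16805
c > 0: the radiologist has a conservative response bias.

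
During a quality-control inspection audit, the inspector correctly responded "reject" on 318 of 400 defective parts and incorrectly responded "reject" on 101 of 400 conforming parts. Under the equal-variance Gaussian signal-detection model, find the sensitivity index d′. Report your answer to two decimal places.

H = 318/400 = 0.7950
FA = 101/400 = 0.2525
z(H) = z(0.7950) = 0.824
z(FA) = z(0.2525) = -0.667
d' = z(H) − z(FA) = 0.824 − (-0.667) = 1.491

d′ = 1.49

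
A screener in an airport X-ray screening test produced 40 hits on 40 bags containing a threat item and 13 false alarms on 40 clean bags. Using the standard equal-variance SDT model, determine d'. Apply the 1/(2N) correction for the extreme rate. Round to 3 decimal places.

The hit rate is 40/40 = 1, so apply the 1/(2N) correction: H → 1 − 1/(2·40) = 0.98750.
z(H) = z(0.98750) = 2.2414
z(FA) = z(0.32500) = -0.4538
d' = 2.2414 − (-0.4538) = 2.6952

d' = 2.695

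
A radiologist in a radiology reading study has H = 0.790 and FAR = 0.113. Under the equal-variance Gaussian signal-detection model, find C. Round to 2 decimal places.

C = 0.20

z(0.790) = 0.8064, z(0.113) = -1.2107
c = −½·[z(H) + z(FA)] = −0.5 × (0.8064 + (-1.2107)) = 0.20215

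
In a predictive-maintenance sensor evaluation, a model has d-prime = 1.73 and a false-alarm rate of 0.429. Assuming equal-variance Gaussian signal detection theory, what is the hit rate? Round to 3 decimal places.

hit rate = 0.940

z(false-alarm rate) = z(0.429) = -0.1789
z(H) = z(FA) + d' = -0.1789 + 1.73 = 1.5511
hit rate = Φ(1.5511) = 0.9396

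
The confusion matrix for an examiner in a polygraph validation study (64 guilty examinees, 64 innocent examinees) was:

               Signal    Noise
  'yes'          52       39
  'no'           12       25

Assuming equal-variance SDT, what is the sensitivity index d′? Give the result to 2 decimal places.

d′ = 0.61

H = 52/64 = 0.8125
FA = 39/64 = 0.6094
z(H) = z(0.8125) = 0.8871
z(FA) = z(0.6094) = 0.2778
d' = z(H) − z(FA) = 0.8871 − 0.2778 = 0.6093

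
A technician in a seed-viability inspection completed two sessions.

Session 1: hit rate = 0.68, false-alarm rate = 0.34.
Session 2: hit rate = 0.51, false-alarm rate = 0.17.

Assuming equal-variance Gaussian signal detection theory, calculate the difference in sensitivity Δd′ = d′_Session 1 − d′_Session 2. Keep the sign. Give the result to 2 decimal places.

Δd′ = -0.10

Session 1: z(0.68) = 0.468, z(0.34) = -0.412, d' = 0.880
Session 2: z(0.51) = 0.025, z(0.17) = -0.954, d' = 0.979
Δd' = d'_Session 1 − d'_Session 2 = 0.880 − 0.979 = -0.099
Session 2 has the higher sensitivity.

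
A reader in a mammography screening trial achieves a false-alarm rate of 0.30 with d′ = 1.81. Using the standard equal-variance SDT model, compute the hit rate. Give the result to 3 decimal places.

z(false-alarm rate) = z(0.30) = -0.5244
z(H) = z(FA) + d' = -0.5244 + 1.81 = 1.2856
hit rate = Φ(1.2856) = 0.9007

hit rate = 0.901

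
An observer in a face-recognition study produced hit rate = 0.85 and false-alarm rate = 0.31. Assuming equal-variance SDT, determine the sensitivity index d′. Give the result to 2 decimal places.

d′ = 1.53

z(H) = z(0.85) = 1.036
z(FA) = z(0.31) = -0.496
d' = z(H) − z(FA) = 1.036 − (-0.496) = 1.532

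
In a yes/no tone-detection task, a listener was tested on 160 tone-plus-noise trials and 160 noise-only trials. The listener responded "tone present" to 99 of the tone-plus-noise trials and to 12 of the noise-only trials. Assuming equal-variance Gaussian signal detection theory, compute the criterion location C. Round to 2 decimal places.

C = 0.57

H = 99/160 = 0.6188
FA = 12/160 = 0.0750
Φ⁻¹(H) = 0.302
Φ⁻¹(FA) = -1.440
c = −½·[z(H) + z(FA)] = −0.5 × (0.302 + (-1.440)) = 0.569
c > 0: the listener has a conservative response bias.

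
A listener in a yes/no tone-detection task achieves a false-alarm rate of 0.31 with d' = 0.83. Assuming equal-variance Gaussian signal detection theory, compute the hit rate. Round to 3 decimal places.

z(false-alarm rate) = z(0.31) = -0.4959
z(H) = z(FA) + d' = -0.4959 + 0.83 = 0.3341
hit rate = Φ(0.3341) = 0.6308

hit rate = 0.631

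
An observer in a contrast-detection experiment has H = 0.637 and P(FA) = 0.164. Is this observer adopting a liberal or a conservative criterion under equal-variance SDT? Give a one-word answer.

conservative

z(H) = 0.350, z(FA) = -0.978
c = −½·(z(H) + z(FA)) = 0.314
c > 0 → conservative criterion (biased toward responding “no”).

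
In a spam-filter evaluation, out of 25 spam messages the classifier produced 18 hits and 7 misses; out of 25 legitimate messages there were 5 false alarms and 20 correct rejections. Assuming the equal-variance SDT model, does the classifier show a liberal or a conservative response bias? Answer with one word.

z(H) = 0.583, z(FA) = -0.842
c = −½·(z(H) + z(FA)) = 0.1295
c > 0 → conservative criterion (biased toward responding “no”).

conservative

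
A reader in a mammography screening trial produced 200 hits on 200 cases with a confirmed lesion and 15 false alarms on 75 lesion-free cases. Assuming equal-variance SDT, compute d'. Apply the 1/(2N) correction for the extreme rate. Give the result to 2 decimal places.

d' = 3.65

The hit rate is 200/200 = 1, so apply the 1/(2N) correction: H → 1 − 1/(2·200) = 0.99750.
z(H) = z(0.99750) = 2.807
z(FA) = z(0.20000) = -0.842
d' = 2.807 − (-0.842) = 3.649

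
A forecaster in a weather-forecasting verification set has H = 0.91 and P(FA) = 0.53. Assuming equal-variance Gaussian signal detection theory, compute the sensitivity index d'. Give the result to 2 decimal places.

z(0.91) = 1.341, z(0.53) = 0.075
d' = z(H) − z(FA) = 1.341 − 0.075 = 1.266

d' = 1.27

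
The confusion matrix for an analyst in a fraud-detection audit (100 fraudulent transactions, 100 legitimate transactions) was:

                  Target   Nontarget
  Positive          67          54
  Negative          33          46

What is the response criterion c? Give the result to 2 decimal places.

H = 67/100 = 0.6700
FA = 54/100 = 0.5400
Φ⁻¹(H) = Φ⁻¹(0.6700) = 0.4399
Φ⁻¹(FA) = Φ⁻¹(0.5400) = 0.1004
c = −½·[z(H) + z(FA)] = −0.5 × (0.4399 + 0.1004) = -0.27015

c = -0.27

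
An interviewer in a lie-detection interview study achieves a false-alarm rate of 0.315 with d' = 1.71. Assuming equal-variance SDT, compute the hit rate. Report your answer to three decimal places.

z(false-alarm rate) = z(0.315) = -0.4817
z(H) = z(FA) + d' = -0.4817 + 1.71 = 1.2283
hit rate = Φ(1.2283) = 0.8903

hit rate = 0.890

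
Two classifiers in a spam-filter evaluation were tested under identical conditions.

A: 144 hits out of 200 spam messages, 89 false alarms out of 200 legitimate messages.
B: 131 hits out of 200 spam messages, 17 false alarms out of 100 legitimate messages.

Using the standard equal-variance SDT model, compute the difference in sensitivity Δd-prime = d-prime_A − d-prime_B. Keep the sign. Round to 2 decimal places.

A: z(0.7200) = 0.583, z(0.4450) = -0.138, d' = 0.721
B: z(0.6550) = 0.399, z(0.1700) = -0.954, d' = 1.353
Δd' = d'_A − d'_B = 0.721 − 1.353 = -0.632
B has the higher sensitivity.

Δd-prime = -0.63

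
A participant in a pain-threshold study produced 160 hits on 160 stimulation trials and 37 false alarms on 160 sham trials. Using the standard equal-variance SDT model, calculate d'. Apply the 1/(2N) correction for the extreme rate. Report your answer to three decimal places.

d' = 3.469

The hit rate is 160/160 = 1, so apply the 1/(2N) correction: H → 1 − 1/(2·160) = 0.99687.
z(H) = z(0.99687) = 2.7338
z(FA) = z(0.23125) = -0.7347
d' = 2.7338 − (-0.7347) = 3.4685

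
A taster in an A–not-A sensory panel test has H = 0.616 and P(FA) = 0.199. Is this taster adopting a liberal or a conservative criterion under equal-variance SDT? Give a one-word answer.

conservative

z(H) = 0.295, z(FA) = -0.845
c = −½·(z(H) + z(FA)) = 0.275
c > 0 → conservative criterion (biased toward responding “no”).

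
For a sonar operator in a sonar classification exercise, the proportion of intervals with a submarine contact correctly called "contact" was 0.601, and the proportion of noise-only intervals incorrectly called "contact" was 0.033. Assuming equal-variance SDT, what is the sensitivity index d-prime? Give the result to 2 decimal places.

z(0.601) = 0.2559, z(0.033) = -1.8384
d' = z(H) − z(FA) = 0.2559 − (-1.8384) = 2.0943

d-prime = 2.09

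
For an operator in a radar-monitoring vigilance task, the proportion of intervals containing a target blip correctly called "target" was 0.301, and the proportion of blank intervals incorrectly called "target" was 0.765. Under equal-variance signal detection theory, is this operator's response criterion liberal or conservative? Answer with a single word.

z(H) = -0.522, z(FA) = 0.722
c = −½·(z(H) + z(FA)) = -0.100
c < 0 → liberal criterion (biased toward responding “yes”).

liberal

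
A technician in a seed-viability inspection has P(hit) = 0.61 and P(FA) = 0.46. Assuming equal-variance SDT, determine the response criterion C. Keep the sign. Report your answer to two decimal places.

C = -0.09

z(H) = z(0.61) = 0.2793
z(FA) = z(0.46) = -0.1004
c = −½·[z(H) + z(FA)] = −0.5 × (0.2793 + (-0.1004)) = -0.08945
c < 0: the technician has a liberal response bias.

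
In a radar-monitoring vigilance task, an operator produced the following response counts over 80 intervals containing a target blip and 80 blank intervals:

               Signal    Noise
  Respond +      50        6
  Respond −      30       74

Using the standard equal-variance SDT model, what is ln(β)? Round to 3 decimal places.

ln β = 0.985

H = 50/80 = 0.6250
FA = 6/80 = 0.0750
z(0.6250) = 0.3186, z(0.0750) = -1.4395
ln β = −½·[z(H)² − z(FA)²] = −0.5 × (0.1015 − 2.0722) = 0.98535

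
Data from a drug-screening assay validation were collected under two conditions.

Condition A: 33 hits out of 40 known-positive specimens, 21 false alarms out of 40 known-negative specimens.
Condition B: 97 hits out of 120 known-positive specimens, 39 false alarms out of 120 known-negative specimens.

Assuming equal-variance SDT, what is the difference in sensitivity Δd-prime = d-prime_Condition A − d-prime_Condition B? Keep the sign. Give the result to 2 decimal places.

Condition A: z(0.8250) = 0.935, z(0.5250) = 0.063, d' = 0.872
Condition B: z(0.8083) = 0.872, z(0.3250) = -0.454, d' = 1.326
Δd' = d'_Condition A − d'_Condition B = 0.872 − 1.326 = -0.454
Condition B has the higher sensitivity.

Δd-prime = -0.45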